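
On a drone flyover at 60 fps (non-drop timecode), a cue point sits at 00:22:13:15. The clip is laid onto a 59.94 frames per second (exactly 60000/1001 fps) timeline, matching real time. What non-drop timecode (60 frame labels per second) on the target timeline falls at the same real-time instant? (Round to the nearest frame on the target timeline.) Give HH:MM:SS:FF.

Source frame index: (0×3600 + 22×60 + 13) × 60 + 15 = 79995.
Real time: 79995 / (60) = 5333/4 s.
Target frame: (5333/4) × (60000/1001) = 79995000/1001 ≈ 79915.085 → 79915.
At 60 labels/s: frame 79915 → 00:22:11:55.

00:22:11:55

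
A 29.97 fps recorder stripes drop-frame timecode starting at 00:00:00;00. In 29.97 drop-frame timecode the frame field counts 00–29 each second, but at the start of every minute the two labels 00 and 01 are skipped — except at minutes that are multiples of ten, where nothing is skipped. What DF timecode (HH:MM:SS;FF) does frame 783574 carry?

07:15:45;08

Each 10-minute DF block holds 10 × 60 × 30 − 9 × 2 = 17982 frames. 783574 ÷ 17982 → 43 full blocks, remainder 10348.
Within the partial block the first minute is 1800 frames and each further minute 1798, so 5 further minute boundaries passed. Total skipped labels = 18 × 43 + 2 × 5 = 784.
Non-drop label index = 783574 + 784 = 784358; at 30 labels/s that is 07:15:45:08, i.e. DF 07:15:45;08.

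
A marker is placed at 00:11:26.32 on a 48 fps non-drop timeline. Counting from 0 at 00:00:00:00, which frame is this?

frame 32960

Total seconds to the label: (0 × 3600 + 11 × 60 + 26) = 686.
Frame index = 686 × 48 + 32 = 32960.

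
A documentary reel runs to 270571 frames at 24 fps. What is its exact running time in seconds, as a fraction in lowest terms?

270571/24 seconds

Running time = 270571 ÷ (24) = 270571 × 1/24 = 270571/24 s.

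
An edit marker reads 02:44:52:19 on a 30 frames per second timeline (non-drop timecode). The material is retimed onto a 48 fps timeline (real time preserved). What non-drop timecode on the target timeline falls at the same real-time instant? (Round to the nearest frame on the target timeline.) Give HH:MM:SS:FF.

02:44:52:30

Source frame index: (2×3600 + 44×60 + 52) × 30 + 19 = 296779.
Real time: 296779 / (30) = 296779/30 s.
Target frame: (296779/30) × (48) = 2374232/5 ≈ 474846.400 → 474846.
At 48 labels/s: frame 474846 → 02:44:52:30.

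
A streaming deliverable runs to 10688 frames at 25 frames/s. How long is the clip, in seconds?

427.52 seconds

Running time = 10688 / (25) = 427.52 s.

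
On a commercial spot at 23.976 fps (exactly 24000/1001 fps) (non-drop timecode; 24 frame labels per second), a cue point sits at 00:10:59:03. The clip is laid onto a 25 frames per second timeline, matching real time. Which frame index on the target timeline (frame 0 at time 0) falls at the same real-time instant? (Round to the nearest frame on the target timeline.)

frame 16495

Source frame index: (0×3600 + 10×60 + 59) × 24 + 3 = 15819.
Real time: 15819 / (24000/1001) = 5278273/8000 s.
Target frame: (5278273/8000) × (25) = 5278273/320 ≈ 16494.603 → 16495.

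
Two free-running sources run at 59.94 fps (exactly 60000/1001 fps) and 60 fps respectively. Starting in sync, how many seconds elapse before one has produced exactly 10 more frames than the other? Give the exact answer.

1001/6 seconds

The gap grows by |60 − 60000/1001| = 60/1001 frames per second.
Time for a 10-frame gap: 10 ÷ (60/1001) = 1001/6 s.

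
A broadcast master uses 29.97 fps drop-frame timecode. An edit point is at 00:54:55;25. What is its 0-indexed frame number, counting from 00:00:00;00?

98777

Complete 10-minute blocks: 5, each 17982 frames → 89910.
Remaining 4 whole minutes in the current block: 1800 + 3 × 1798 = 7194 frames.
Within the current minute: 55 × 30 + 25 − 2 = 1673 (labels ;00/;01 skipped at this minute). Total = 89910 + 7194 + 1673 = 98777.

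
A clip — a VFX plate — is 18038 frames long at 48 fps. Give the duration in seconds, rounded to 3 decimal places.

Running time = 18038 × 1/48 = 9019/24 s ≈ 375.792 s.

375.792 seconds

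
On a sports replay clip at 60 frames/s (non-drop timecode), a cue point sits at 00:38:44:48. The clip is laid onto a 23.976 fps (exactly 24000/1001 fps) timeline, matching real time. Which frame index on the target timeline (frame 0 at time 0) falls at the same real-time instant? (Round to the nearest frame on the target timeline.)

Source frame index: (0×3600 + 38×60 + 44) × 60 + 48 = 139488.
Real time: 139488 / (60) = 11624/5 s.
Target frame: (11624/5) × (24000/1001) = 55795200/1001 ≈ 55739.461 → 55739.

frame 55739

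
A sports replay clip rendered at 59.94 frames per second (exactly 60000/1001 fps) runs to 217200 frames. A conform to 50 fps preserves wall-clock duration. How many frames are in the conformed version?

Target frames = source frames × (target rate / source rate) = 217200 × (50)/(60000/1001) = 217200 × 1001/1200 = 181181.

181181 frames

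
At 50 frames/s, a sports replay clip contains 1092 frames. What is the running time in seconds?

Running time = 1092 / (50) = 21.84 s.

21.84 seconds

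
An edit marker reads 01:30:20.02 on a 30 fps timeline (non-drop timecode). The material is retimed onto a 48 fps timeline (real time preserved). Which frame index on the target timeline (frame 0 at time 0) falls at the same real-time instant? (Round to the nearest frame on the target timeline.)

frame 260163

Source frame index: (1×3600 + 30×60 + 20) × 30 + 2 = 162602.
Real time: 162602 / (30) = 81301/15 s.
Target frame: (81301/15) × (48) = 1300816/5 ≈ 260163.200 → 260163.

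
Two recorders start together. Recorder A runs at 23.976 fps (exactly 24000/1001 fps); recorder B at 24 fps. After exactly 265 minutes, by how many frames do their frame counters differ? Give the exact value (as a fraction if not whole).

265 min = 15900 s.
A emits 24000/1001 × 15900 = 381600000/1001 frames; B emits 24 × 15900 = 381600.
Difference = 381600/1001 frames (≈ 381.2188); B is ahead of A.

381600/1001 frames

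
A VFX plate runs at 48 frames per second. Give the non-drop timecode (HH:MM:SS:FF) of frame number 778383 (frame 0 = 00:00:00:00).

778383 ÷ 48 = 16216 full seconds, remainder 15 frames.
16216 s = 4 h 30 min 16 s.
Timecode: 04:30:16:15.

04:30:16:15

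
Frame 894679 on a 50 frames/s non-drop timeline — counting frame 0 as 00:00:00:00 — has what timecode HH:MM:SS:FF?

04:58:13:29

894679 ÷ 50 = 17893 full seconds, remainder 29 frames.
17893 s = 4 h 58 min 13 s.
Timecode: 04:58:13:29.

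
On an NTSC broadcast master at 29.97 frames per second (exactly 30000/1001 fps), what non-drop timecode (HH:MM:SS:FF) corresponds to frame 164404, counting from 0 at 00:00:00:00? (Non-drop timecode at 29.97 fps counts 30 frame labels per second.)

01:31:20:04

164404 ÷ 30 = 5480 full seconds, remainder 4 frames.
5480 s = 1 h 31 min 20 s.
Timecode: 01:31:20:04.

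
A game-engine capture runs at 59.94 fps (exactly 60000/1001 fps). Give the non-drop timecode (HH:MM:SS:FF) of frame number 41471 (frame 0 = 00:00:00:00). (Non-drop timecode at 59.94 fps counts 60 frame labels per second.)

41471 ÷ 60 = 691 full seconds, remainder 11 frames.
691 s = 0 h 11 min 31 s.
Timecode: 00:11:31:11.

00:11:31:11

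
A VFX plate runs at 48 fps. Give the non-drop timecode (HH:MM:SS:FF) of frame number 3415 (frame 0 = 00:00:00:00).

00:01:11:07

3415 ÷ 48 = 71 full seconds, remainder 7 frames.
71 s = 0 h 1 min 11 s.
Timecode: 00:01:11:07.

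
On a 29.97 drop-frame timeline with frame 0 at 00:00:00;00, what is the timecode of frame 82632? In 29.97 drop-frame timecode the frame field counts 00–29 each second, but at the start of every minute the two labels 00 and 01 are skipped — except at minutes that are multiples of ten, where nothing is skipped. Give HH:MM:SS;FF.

00:45:57;04

Ten DF minutes hold 17982 frames, so frame 82632 lies in block 4 (frames 71928–89909) with 10704 frames into that block.
The block's first minute is 1800 frames and the rest 1798 each; 10704 frames reaches minute 5, so 4 × 18 + 5 × 2 = 82 labels have been skipped so far.
Adding those back, label number 82632 + 82 = 82714 at 30 labels/s is 2757 s + 4 f = 0 h 45 min 57 s frame 4, i.e. 00:45:57;04.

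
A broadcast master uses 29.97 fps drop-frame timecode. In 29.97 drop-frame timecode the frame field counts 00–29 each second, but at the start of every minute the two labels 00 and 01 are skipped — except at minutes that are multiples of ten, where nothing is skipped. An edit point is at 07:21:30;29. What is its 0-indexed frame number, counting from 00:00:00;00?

793935

As if non-drop at 30 labels/s: (7 × 3600 + 21 × 60 + 30) × 30 + 29 = 794729.
Minute boundaries passed: 441; those not divisible by 10: 441 − 44 = 397; dropped labels = 2 × 397 = 794.
Actual frame index = 794729 − 794 = 793935.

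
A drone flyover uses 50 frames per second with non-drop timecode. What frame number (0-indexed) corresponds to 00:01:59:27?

5977

Total seconds to the label: (0 × 3600 + 1 × 60 + 59) = 119.
Frame index = 119 × 50 + 27 = 5977.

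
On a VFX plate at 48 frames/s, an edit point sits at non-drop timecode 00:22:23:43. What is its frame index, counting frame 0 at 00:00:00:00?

Total seconds to the label: (0 × 3600 + 22 × 60 + 23) = 1343.
Frame index = 1343 × 48 + 43 = 64507.

frame 64507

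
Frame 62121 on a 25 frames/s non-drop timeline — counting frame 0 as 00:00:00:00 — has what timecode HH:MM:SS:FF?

00:41:24:21

62121 ÷ 25 = 2484 full seconds, remainder 21 frames.
2484 s = 0 h 41 min 24 s.
Timecode: 00:41:24:21.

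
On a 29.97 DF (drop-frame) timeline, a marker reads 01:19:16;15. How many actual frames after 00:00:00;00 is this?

As if non-drop at 30 labels/s: (1 × 3600 + 19 × 60 + 16) × 30 + 15 = 142695.
Minute boundaries passed: 79; those not divisible by 10: 79 − 7 = 72; dropped labels = 2 × 72 = 144.
Actual frame index = 142695 − 144 = 142551.

142551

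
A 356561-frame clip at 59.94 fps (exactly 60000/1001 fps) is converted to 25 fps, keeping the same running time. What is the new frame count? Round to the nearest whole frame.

148716 frames

Frames at target rate = 356561 × (25) / (60000/1001) = 356917561/2400 ≈ 148715.650.
Nearest whole frame: 148716.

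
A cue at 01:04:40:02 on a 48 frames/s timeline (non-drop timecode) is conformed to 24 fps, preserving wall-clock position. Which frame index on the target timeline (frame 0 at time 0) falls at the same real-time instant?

frame 93121

Source frame index: (1×3600 + 4×60 + 40) × 48 + 2 = 186242.
Real time: 186242 / (48) = 93121/24 s.
Target frame: (93121/24) × (24) = 93121.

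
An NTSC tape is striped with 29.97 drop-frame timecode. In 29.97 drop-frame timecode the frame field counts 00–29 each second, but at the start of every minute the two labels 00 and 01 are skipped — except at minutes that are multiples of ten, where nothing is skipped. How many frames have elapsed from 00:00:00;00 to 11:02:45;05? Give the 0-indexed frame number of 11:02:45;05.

1191763

Complete 10-minute blocks: 66, each 17982 frames → 1186812.
Remaining 2 whole minutes in the current block: 1800 + 1 × 1798 = 3598 frames.
Within the current minute: 45 × 30 + 5 − 2 = 1353 (labels ;00/;01 skipped at this minute). Total = 1186812 + 3598 + 1353 = 1191763.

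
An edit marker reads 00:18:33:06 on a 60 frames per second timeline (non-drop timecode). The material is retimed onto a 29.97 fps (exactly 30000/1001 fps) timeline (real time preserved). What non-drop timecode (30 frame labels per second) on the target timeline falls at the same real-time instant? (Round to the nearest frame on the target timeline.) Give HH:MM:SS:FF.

00:18:32:00

Source frame index: (0×3600 + 18×60 + 33) × 60 + 6 = 66786.
Real time: 66786 / (60) = 11131/10 s.
Target frame: (11131/10) × (30000/1001) = 33393000/1001 ≈ 33359.640 → 33360.
At 30 labels/s: frame 33360 → 00:18:32:00.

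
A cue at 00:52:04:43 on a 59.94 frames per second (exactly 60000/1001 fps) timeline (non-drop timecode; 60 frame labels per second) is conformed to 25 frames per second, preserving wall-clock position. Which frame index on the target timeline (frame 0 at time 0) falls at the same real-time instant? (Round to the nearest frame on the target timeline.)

Source frame index: (0×3600 + 52×60 + 4) × 60 + 43 = 187483.
Real time: 187483 / (60000/1001) = 187670483/60000 s.
Target frame: (187670483/60000) × (25) = 187670483/2400 ≈ 78196.035 → 78196.

frame 78196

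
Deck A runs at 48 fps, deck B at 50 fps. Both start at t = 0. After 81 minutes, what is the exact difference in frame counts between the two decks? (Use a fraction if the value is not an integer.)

81 min = 4860 s.
A emits 48 × 4860 = 233280 frames; B emits 50 × 4860 = 243000.
Difference = 9720 frames; B is ahead of A.

9720 frames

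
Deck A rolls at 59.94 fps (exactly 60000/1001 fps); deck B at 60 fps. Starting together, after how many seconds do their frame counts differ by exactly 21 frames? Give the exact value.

350.35 seconds

The gap grows by |60 − 60000/1001| = 60/1001 frames per second.
Time for a 21-frame gap: 21 ÷ (60/1001) = 350.35 s.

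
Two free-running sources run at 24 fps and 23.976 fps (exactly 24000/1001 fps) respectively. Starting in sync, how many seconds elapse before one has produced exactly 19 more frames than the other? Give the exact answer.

19019/24 seconds

The gap grows by |24000/1001 − 24| = 24/1001 frames per second.
Time for a 19-frame gap: 19 ÷ (24/1001) = 19019/24 s.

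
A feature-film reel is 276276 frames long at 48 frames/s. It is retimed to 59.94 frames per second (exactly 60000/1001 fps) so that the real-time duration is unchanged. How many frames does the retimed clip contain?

Target frames = source frames × (target rate / source rate) = 276276 × (60000/1001)/(48) = 276276 × 1250/1001 = 345000.

345000 frames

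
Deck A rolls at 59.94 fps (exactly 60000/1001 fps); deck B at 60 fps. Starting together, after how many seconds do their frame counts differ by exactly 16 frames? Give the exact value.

The gap grows by |60 − 60000/1001| = 60/1001 frames per second.
Time for a 16-frame gap: 16 ÷ (60/1001) = 4004/15 s.

4004/15 seconds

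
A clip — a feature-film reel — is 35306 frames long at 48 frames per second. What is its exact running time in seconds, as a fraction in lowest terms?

17653/24 seconds

Running time = 35306 ÷ (48) = 35306 × 1/48 = 17653/24 s.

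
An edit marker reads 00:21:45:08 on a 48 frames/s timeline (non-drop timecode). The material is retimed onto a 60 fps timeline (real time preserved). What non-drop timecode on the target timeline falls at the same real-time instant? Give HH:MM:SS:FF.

00:21:45:10

Source frame index: (0×3600 + 21×60 + 45) × 48 + 8 = 62648.
Real time: 62648 / (48) = 7831/6 s.
Target frame: (7831/6) × (60) = 78310.
At 60 labels/s: frame 78310 → 00:21:45:10.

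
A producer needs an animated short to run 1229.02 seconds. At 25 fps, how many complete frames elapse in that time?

30725 frames

Frames = 1229.02 × 25 = 61451/2 ≈ 30725.5000.
Complete frames: 30725.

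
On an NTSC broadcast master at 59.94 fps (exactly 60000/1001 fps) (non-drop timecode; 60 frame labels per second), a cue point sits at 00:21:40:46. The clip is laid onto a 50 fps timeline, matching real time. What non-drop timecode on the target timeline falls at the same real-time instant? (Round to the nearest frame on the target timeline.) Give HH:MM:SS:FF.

Source frame index: (0×3600 + 21×60 + 40) × 60 + 46 = 78046.
Real time: 78046 / (60000/1001) = 39062023/30000 s.
Target frame: (39062023/30000) × (50) = 39062023/600 ≈ 65103.372 → 65103.
At 50 labels/s: frame 65103 → 00:21:42:03.

00:21:42:03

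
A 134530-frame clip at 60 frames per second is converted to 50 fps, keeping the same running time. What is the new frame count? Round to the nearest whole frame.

112108 frames

Frames at target rate = 134530 × (50) / (60) = 336325/3 ≈ 112108.333.
Nearest whole frame: 112108.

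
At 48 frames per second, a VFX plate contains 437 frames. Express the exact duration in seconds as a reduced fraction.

437/48 seconds

Running time = 437 ÷ (48) = 437 × 1/48 = 437/48 s.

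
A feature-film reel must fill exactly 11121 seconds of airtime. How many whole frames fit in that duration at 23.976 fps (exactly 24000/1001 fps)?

266637 frames

Frames = 11121 × 24000/1001 = 24264000/91 ≈ 266637.3626.
Complete frames: 266637.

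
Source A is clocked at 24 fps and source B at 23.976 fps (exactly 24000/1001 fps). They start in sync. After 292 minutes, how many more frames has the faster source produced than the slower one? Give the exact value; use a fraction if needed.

292 min = 17520 s.
A emits 24 × 17520 = 420480 frames; B emits 24000/1001 × 17520 = 420480000/1001.
Difference = 420480/1001 frames (≈ 420.0599); B is behind A.

420480/1001 frames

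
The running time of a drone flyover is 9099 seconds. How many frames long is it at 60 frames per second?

Frames = 9099 × 60 = 545940.

545940 frames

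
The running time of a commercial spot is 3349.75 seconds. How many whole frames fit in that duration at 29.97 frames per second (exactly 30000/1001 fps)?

Frames = 3349.75 × 30000/1001 = 100492500/1001 ≈ 100392.1079.
Complete frames: 100392.

100392 frames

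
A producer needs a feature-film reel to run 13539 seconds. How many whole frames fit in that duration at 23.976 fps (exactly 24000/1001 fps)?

Frames = 13539 × 24000/1001 = 324936000/1001 ≈ 324611.3886.
Complete frames: 324611.

324611 frames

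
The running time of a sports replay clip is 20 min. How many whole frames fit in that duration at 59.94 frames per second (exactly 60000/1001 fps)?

71928 frames

20 min = 1200 s.
Frames = 1200 × 60000/1001 = 72000000/1001 ≈ 71928.0719.
Complete frames: 71928.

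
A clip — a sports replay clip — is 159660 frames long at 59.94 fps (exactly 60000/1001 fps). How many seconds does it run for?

Running time = 159660 / (60000/1001) = 2663.661 s.

2663.661 seconds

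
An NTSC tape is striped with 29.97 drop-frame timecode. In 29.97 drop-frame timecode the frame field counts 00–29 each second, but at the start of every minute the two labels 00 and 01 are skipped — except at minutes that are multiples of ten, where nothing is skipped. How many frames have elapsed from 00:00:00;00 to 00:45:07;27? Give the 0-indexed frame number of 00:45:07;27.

81155

Complete 10-minute blocks: 4, each 17982 frames → 71928.
Remaining 5 whole minutes in the current block: 1800 + 4 × 1798 = 8992 frames.
Within the current minute: 7 × 30 + 27 − 2 = 235 (labels ;00/;01 skipped at this minute). Total = 71928 + 8992 + 235 = 81155.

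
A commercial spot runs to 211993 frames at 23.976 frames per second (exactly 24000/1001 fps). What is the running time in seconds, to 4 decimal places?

Running time = 211993 × 1001/24000 = 212204993/24000 s ≈ 8841.8747 s.

8841.8747 seconds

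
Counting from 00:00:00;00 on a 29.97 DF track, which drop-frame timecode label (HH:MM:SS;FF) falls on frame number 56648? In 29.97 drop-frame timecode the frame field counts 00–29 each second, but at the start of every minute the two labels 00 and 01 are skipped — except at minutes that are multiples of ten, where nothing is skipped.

00:31:30;04

Ten DF minutes hold 17982 frames, so frame 56648 lies in block 3 (frames 53946–71927) with 2702 frames into that block.
The block's first minute is 1800 frames and the rest 1798 each; 2702 frames reaches minute 1, so 3 × 18 + 1 × 2 = 56 labels have been skipped so far.
Adding those back, label number 56648 + 56 = 56704 at 30 labels/s is 1890 s + 4 f = 0 h 31 min 30 s frame 4, i.e. 00:31:30;04.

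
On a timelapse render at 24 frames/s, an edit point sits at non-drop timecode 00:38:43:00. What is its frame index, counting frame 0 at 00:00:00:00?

frame 55752

Total seconds to the label: (0 × 3600 + 38 × 60 + 43) = 2323.
Frame index = 2323 × 24 + 0 = 55752.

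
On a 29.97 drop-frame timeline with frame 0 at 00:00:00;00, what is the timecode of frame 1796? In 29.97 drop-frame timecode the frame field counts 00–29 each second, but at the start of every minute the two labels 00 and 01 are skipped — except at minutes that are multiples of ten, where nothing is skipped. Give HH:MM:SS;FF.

00:00:59;26

Ten DF minutes hold 17982 frames, so frame 1796 lies in block 0 (frames 0–17981) with 1796 frames into that block.
The block's first minute is 1800 frames and the rest 1798 each; 1796 frames reaches minute 0, so 0 × 18 + 0 × 2 = 0 labels have been skipped so far.
Adding those back, label number 1796 + 0 = 1796 at 30 labels/s is 59 s + 26 f = 0 h 0 min 59 s frame 26, i.e. 00:00:59;26.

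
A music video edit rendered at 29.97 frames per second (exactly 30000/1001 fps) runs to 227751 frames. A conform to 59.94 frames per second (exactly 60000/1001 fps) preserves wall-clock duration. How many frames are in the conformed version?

455502 frames

Target frames = source frames × (target rate / source rate) = 227751 × (60000/1001)/(30000/1001) = 227751 × 2 = 455502.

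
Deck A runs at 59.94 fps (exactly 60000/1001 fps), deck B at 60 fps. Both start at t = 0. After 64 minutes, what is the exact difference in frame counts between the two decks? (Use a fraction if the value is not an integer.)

230400/1001 frames

64 min = 3840 s.
A emits 60000/1001 × 3840 = 230400000/1001 frames; B emits 60 × 3840 = 230400.
Difference = 230400/1001 frames (≈ 230.1698); B is ahead of A.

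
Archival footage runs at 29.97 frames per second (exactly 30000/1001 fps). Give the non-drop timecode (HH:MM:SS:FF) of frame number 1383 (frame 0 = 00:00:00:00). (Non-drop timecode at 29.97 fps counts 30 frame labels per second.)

00:00:46:03

1383 ÷ 30 = 46 full seconds, remainder 3 frames.
46 s = 0 h 0 min 46 s.
Timecode: 00:00:46:03.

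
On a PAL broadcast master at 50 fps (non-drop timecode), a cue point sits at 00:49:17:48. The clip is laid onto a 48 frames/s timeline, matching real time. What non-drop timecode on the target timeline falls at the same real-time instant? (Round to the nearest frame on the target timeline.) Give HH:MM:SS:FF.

Source frame index: (0×3600 + 49×60 + 17) × 50 + 48 = 147898.
Real time: 147898 / (50) = 73949/25 s.
Target frame: (73949/25) × (48) = 3549552/25 ≈ 141982.080 → 141982.
At 48 labels/s: frame 141982 → 00:49:17:46.

00:49:17:46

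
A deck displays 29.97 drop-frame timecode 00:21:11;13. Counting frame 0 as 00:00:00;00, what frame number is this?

38105

Complete 10-minute blocks: 2, each 17982 frames → 35964.
Remaining 1 whole minute in the current block: 1800 + 0 × 1798 = 1800 frames.
Within the current minute: 11 × 30 + 13 − 2 = 341 (labels ;00/;01 skipped at this minute). Total = 35964 + 1800 + 341 = 38105.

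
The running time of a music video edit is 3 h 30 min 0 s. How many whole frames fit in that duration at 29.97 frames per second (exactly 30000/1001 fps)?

377622 frames

3 h 30 min 0 s = 12600 s.
Frames = 12600 × 30000/1001 = 54000000/143 ≈ 377622.3776.
Complete frames: 377622.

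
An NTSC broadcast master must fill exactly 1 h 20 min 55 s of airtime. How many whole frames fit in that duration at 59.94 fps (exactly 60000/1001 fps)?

291008 frames

1 h 20 min 55 s = 4855 s.
Frames = 4855 × 60000/1001 = 291300000/1001 ≈ 291008.9910.
Complete frames: 291008.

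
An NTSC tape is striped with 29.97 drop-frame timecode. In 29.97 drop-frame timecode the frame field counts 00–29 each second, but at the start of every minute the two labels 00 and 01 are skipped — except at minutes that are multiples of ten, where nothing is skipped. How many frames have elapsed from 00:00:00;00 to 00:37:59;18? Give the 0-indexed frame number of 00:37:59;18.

Complete 10-minute blocks: 3, each 17982 frames → 53946.
Remaining 7 whole minutes in the current block: 1800 + 6 × 1798 = 12588 frames.
Within the current minute: 59 × 30 + 18 − 2 = 1786 (labels ;00/;01 skipped at this minute). Total = 53946 + 12588 + 1786 = 68320.

68320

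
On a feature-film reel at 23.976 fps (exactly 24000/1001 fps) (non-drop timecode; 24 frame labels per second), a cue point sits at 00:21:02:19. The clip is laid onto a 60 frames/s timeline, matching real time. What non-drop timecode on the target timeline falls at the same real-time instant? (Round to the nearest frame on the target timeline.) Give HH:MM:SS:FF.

Source frame index: (0×3600 + 21×60 + 2) × 24 + 19 = 30307.
Real time: 30307 / (24000/1001) = 30337307/24000 s.
Target frame: (30337307/24000) × (60) = 30337307/400 ≈ 75843.268 → 75843.
At 60 labels/s: frame 75843 → 00:21:04:03.

00:21:04:03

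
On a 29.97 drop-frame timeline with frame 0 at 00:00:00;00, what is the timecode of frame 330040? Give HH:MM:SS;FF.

03:03:32;10

Each 10-minute DF block holds 10 × 60 × 30 − 9 × 2 = 17982 frames. 330040 ÷ 17982 → 18 full blocks, remainder 6364.
Within the partial block the first minute is 1800 frames and each further minute 1798, so 3 further minute boundaries passed. Total skipped labels = 18 × 18 + 2 × 3 = 330.
Non-drop label index = 330040 + 330 = 330370; at 30 labels/s that is 03:03:32:10, i.e. DF 03:03:32;10.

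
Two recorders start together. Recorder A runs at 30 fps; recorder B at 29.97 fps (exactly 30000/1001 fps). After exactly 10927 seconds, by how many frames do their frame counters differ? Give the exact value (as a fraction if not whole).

46830/143 frames

A emits 30 × 10927 = 327810 frames; B emits 30000/1001 × 10927 = 46830000/143.
Difference = 46830/143 frames (≈ 327.4825); B is behind A.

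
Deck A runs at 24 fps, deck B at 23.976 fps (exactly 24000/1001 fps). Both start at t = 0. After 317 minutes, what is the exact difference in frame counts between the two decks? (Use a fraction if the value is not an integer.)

317 min = 19020 s.
A emits 24 × 19020 = 456480 frames; B emits 24000/1001 × 19020 = 456480000/1001.
Difference = 456480/1001 frames (≈ 456.0240); B is behind A.

456480/1001 frames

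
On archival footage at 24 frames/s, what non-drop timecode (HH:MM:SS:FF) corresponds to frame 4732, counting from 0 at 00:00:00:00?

4732 ÷ 24 = 197 full seconds, remainder 4 frames.
197 s = 0 h 3 min 17 s.
Timecode: 00:03:17:04.

00:03:17:04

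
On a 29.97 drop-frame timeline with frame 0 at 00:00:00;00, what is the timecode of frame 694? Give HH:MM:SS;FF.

Each 10-minute DF block holds 10 × 60 × 30 − 9 × 2 = 17982 frames. 694 ÷ 17982 → 0 full blocks, remainder 694.
Within the partial block the first minute is 1800 frames and each further minute 1798, so 0 further minute boundaries passed. Total skipped labels = 18 × 0 + 2 × 0 = 0.
Non-drop label index = 694 + 0 = 694; at 30 labels/s that is 00:00:23:04, i.e. DF 00:00:23;04.

00:00:23;04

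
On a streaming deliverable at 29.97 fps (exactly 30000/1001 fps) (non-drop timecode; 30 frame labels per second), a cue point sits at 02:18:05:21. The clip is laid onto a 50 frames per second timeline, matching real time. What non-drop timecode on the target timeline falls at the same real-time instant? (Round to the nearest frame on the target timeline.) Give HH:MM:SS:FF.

02:18:13:49

Source frame index: (2×3600 + 18×60 + 5) × 30 + 21 = 248571.
Real time: 248571 / (30000/1001) = 82939857/10000 s.
Target frame: (82939857/10000) × (50) = 82939857/200 ≈ 414699.285 → 414699.
At 50 labels/s: frame 414699 → 02:18:13:49.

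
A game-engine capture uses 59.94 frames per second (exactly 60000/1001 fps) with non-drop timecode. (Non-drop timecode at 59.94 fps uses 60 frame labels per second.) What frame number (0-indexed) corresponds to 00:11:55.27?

frame 42927

Total seconds to the label: (0 × 3600 + 11 × 60 + 55) = 715.
Frame index = 715 × 60 + 27 = 42927.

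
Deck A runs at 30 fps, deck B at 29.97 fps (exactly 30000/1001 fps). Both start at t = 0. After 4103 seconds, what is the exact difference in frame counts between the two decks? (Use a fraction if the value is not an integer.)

11190/91 frames

A emits 30 × 4103 = 123090 frames; B emits 30000/1001 × 4103 = 11190000/91.
Difference = 11190/91 frames (≈ 122.9670); B is behind A.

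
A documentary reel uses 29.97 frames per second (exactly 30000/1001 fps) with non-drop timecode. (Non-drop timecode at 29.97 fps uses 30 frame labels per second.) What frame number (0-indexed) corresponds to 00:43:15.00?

Total seconds to the label: (0 × 3600 + 43 × 60 + 15) = 2595.
Frame index = 2595 × 30 + 0 = 77850.

77850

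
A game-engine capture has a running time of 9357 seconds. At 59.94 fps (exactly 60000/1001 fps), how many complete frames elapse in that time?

Frames = 9357 × 60000/1001 = 561420000/1001 ≈ 560859.1409.
Complete frames: 560859.

560859 frames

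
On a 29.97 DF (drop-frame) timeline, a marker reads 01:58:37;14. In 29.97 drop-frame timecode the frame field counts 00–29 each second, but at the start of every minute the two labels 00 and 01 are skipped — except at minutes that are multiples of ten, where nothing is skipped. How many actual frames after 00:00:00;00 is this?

213310

As if non-drop at 30 labels/s: (1 × 3600 + 58 × 60 + 37) × 30 + 14 = 213524.
Minute boundaries passed: 118; those not divisible by 10: 118 − 11 = 107; dropped labels = 2 × 107 = 214.
Actual frame index = 213524 − 214 = 213310.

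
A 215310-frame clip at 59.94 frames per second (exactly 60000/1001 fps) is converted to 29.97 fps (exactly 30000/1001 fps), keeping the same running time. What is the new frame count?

Frames at target rate = 215310 × (30000/1001) / (60000/1001) = 107655.

107655 frames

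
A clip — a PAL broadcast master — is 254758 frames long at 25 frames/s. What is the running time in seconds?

Running time = 254758 / (25) = 10190.32 s.

10190.32 seconds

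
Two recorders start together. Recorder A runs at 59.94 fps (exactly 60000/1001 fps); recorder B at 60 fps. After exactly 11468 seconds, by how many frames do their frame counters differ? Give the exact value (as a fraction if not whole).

688080/1001 frames

A emits 60000/1001 × 11468 = 688080000/1001 frames; B emits 60 × 11468 = 688080.
Difference = 688080/1001 frames (≈ 687.3926); B is ahead of A.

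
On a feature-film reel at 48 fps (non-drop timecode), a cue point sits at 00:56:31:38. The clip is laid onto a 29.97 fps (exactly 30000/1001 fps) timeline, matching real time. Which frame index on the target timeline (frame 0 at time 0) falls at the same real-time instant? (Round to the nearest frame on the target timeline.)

Source frame index: (0×3600 + 56×60 + 31) × 48 + 38 = 162806.
Real time: 162806 / (48) = 81403/24 s.
Target frame: (81403/24) × (30000/1001) = 14536250/143 ≈ 101652.098 → 101652.

frame 101652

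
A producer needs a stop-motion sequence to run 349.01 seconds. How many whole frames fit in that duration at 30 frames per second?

Frames = 349.01 × 30 = 104703/10 ≈ 10470.3000.
Complete frames: 10470.

10470 frames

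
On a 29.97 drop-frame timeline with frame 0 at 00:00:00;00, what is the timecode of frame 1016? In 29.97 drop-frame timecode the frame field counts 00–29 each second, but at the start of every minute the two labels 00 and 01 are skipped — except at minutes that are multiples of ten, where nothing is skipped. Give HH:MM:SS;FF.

Each 10-minute DF block holds 10 × 60 × 30 − 9 × 2 = 17982 frames. 1016 ÷ 17982 → 0 full blocks, remainder 1016.
Within the partial block the first minute is 1800 frames and each further minute 1798, so 0 further minute boundaries passed. Total skipped labels = 18 × 0 + 2 × 0 = 0.
Non-drop label index = 1016 + 0 = 1016; at 30 labels/s that is 00:00:33:26, i.e. DF 00:00:33;26.

00:00:33;26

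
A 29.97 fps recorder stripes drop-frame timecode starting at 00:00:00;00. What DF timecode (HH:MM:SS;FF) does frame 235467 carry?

Ten DF minutes hold 17982 frames, so frame 235467 lies in block 13 (frames 233766–251747) with 1701 frames into that block.
The block's first minute is 1800 frames and the rest 1798 each; 1701 frames reaches minute 0, so 13 × 18 + 0 × 2 = 234 labels have been skipped so far.
Adding those back, label number 235467 + 234 = 235701 at 30 labels/s is 7856 s + 21 f = 2 h 10 min 56 s frame 21, i.e. 02:10:56;21.

02:10:56;21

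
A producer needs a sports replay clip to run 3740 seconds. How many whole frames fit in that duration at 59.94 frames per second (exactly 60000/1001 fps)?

Frames = 3740 × 60000/1001 = 20400000/91 ≈ 224175.8242.
Complete frames: 224175.

224175 frames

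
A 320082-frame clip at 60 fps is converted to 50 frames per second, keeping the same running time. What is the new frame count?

266735 frames

Target frames = source frames × (target rate / source rate) = 320082 × (50)/(60) = 320082 × 5/6 = 266735.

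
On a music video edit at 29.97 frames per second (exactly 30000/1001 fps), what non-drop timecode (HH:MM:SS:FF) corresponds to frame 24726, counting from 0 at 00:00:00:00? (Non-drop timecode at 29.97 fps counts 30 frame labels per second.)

24726 ÷ 30 = 824 full seconds, remainder 6 frames.
824 s = 0 h 13 min 44 s.
Timecode: 00:13:44:06.

00:13:44:06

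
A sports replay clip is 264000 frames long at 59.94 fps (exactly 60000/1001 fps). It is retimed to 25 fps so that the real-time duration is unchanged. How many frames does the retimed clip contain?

110110 frames

Target frames = source frames × (target rate / source rate) = 264000 × (25)/(60000/1001) = 264000 × 1001/2400 = 110110.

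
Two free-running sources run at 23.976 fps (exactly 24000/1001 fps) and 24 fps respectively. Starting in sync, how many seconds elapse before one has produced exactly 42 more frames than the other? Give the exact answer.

The gap grows by |24 − 24000/1001| = 24/1001 frames per second.
Time for a 42-frame gap: 42 ÷ (24/1001) = 1751.75 s.

1751.75 seconds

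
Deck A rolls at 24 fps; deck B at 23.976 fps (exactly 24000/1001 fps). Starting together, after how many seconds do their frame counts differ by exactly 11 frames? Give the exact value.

The gap grows by |24000/1001 − 24| = 24/1001 frames per second.
Time for a 11-frame gap: 11 ÷ (24/1001) = 11011/24 s.

11011/24 seconds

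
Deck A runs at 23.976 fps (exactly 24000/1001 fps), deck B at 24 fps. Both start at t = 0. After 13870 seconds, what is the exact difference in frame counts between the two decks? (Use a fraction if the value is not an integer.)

332880/1001 frames

A emits 24000/1001 × 13870 = 332880000/1001 frames; B emits 24 × 13870 = 332880.
Difference = 332880/1001 frames (≈ 332.5475); B is ahead of A.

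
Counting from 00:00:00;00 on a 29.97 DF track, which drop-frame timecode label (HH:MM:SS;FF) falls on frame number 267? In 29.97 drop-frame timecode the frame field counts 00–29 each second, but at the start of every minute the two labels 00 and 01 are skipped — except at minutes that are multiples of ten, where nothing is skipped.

Ten DF minutes hold 17982 frames, so frame 267 lies in block 0 (frames 0–17981) with 267 frames into that block.
The block's first minute is 1800 frames and the rest 1798 each; 267 frames reaches minute 0, so 0 × 18 + 0 × 2 = 0 labels have been skipped so far.
Adding those back, label number 267 + 0 = 267 at 30 labels/s is 8 s + 27 f = 0 h 0 min 8 s frame 27, i.e. 00:00:08;27.

00:00:08;27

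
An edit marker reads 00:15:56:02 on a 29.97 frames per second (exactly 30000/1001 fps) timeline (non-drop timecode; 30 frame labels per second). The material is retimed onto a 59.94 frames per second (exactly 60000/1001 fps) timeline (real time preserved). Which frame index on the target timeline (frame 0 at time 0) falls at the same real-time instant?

frame 57364

Source frame index: (0×3600 + 15×60 + 56) × 30 + 2 = 28682.
Real time: 28682 / (30000/1001) = 14355341/15000 s.
Target frame: (14355341/15000) × (60000/1001) = 57364.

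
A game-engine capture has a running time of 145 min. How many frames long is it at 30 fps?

261000 frames

145 min = 8700 s.
Frames = 8700 × 30 = 261000.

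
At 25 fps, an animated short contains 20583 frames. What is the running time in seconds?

823.32 seconds

Running time = 20583 / (25) = 823.32 s.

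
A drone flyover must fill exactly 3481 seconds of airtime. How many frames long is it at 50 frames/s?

Frames = 3481 × 50 = 174050.

174050 frames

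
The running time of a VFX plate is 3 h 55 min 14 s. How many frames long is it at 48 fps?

3 h 55 min 14 s = 14114 s.
Frames = 14114 × 48 = 677472.

677472 frames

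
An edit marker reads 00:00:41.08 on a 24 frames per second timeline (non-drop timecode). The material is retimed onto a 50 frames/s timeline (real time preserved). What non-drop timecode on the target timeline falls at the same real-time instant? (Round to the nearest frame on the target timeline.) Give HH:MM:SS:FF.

00:00:41:17

Source frame index: (0×3600 + 0×60 + 41) × 24 + 8 = 992.
Real time: 992 / (24) = 124/3 s.
Target frame: (124/3) × (50) = 6200/3 ≈ 2066.667 → 2067.
At 50 labels/s: frame 2067 → 00:00:41:17.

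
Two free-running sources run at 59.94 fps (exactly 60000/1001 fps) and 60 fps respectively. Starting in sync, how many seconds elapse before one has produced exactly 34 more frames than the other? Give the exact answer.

17017/30 seconds

The gap grows by |60 − 60000/1001| = 60/1001 frames per second.
Time for a 34-frame gap: 34 ÷ (60/1001) = 17017/30 s.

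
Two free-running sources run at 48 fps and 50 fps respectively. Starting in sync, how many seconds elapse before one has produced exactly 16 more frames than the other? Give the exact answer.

The gap grows by |50 − 48| = 2 frames per second.
Time for a 16-frame gap: 16 ÷ (2) = 8 s.

8 seconds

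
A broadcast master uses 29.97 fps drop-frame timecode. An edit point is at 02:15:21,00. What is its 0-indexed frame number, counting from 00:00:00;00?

243386

Complete 10-minute blocks: 13, each 17982 frames → 233766.
Remaining 5 whole minutes in the current block: 1800 + 4 × 1798 = 8992 frames.
Within the current minute: 21 × 30 + 0 − 2 = 628 (labels ;00/;01 skipped at this minute). Total = 233766 + 8992 + 628 = 243386.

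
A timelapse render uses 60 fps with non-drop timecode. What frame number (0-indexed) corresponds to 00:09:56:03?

35763

Total seconds to the label: (0 × 3600 + 9 × 60 + 56) = 596.
Frame index = 596 × 60 + 3 = 35763.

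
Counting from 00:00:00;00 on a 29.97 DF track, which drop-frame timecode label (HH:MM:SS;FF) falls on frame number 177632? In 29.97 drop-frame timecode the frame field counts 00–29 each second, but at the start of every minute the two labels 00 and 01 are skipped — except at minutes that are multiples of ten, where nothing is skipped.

01:38:47;00

Ten DF minutes hold 17982 frames, so frame 177632 lies in block 9 (frames 161838–179819) with 15794 frames into that block.
The block's first minute is 1800 frames and the rest 1798 each; 15794 frames reaches minute 8, so 9 × 18 + 8 × 2 = 178 labels have been skipped so far.
Adding those back, label number 177632 + 178 = 177810 at 30 labels/s is 5927 s + 0 f = 1 h 38 min 47 s frame 0, i.e. 01:38:47;00.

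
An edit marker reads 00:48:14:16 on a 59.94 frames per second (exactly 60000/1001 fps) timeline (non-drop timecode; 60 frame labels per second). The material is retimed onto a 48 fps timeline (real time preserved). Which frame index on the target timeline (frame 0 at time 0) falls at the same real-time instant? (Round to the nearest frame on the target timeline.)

frame 139064

Source frame index: (0×3600 + 48×60 + 14) × 60 + 16 = 173656.
Real time: 173656 / (60000/1001) = 21728707/7500 s.
Target frame: (21728707/7500) × (48) = 86914828/625 ≈ 139063.725 → 139064.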